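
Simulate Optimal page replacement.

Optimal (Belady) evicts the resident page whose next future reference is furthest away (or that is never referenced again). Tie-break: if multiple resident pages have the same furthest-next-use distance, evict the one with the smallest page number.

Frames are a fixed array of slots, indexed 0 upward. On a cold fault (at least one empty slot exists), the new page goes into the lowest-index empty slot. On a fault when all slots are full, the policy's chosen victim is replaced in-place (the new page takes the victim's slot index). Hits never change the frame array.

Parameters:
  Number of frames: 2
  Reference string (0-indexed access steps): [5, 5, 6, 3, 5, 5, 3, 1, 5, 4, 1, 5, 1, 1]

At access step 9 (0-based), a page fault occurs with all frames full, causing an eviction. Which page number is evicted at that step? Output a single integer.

Answer: 5

Derivation:
Step 0: ref 5 -> FAULT, frames=[5,-]
Step 1: ref 5 -> HIT, frames=[5,-]
Step 2: ref 6 -> FAULT, frames=[5,6]
Step 3: ref 3 -> FAULT, evict 6, frames=[5,3]
Step 4: ref 5 -> HIT, frames=[5,3]
Step 5: ref 5 -> HIT, frames=[5,3]
Step 6: ref 3 -> HIT, frames=[5,3]
Step 7: ref 1 -> FAULT, evict 3, frames=[5,1]
Step 8: ref 5 -> HIT, frames=[5,1]
Step 9: ref 4 -> FAULT, evict 5, frames=[4,1]
At step 9: evicted page 5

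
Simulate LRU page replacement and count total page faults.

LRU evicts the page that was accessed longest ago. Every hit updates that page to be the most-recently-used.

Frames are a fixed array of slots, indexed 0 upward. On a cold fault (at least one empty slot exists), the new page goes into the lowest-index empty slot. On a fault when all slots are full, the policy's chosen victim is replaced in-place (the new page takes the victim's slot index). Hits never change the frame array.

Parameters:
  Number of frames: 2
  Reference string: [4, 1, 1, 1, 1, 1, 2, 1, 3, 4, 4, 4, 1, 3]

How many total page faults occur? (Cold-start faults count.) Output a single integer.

Step 0: ref 4 → FAULT, frames=[4,-]
Step 1: ref 1 → FAULT, frames=[4,1]
Step 2: ref 1 → HIT, frames=[4,1]
Step 3: ref 1 → HIT, frames=[4,1]
Step 4: ref 1 → HIT, frames=[4,1]
Step 5: ref 1 → HIT, frames=[4,1]
Step 6: ref 2 → FAULT (evict 4), frames=[2,1]
Step 7: ref 1 → HIT, frames=[2,1]
Step 8: ref 3 → FAULT (evict 2), frames=[3,1]
Step 9: ref 4 → FAULT (evict 1), frames=[3,4]
Step 10: ref 4 → HIT, frames=[3,4]
Step 11: ref 4 → HIT, frames=[3,4]
Step 12: ref 1 → FAULT (evict 3), frames=[1,4]
Step 13: ref 3 → FAULT (evict 4), frames=[1,3]
Total faults: 7

Answer: 7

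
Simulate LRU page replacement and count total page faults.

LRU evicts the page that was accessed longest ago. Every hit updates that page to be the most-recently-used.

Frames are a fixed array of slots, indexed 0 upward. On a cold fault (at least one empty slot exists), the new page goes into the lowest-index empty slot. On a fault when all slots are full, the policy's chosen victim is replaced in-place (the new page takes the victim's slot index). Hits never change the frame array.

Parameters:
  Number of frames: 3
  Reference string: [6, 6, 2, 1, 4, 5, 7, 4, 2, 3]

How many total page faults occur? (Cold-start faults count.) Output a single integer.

Step 0: ref 6 → FAULT, frames=[6,-,-]
Step 1: ref 6 → HIT, frames=[6,-,-]
Step 2: ref 2 → FAULT, frames=[6,2,-]
Step 3: ref 1 → FAULT, frames=[6,2,1]
Step 4: ref 4 → FAULT (evict 6), frames=[4,2,1]
Step 5: ref 5 → FAULT (evict 2), frames=[4,5,1]
Step 6: ref 7 → FAULT (evict 1), frames=[4,5,7]
Step 7: ref 4 → HIT, frames=[4,5,7]
Step 8: ref 2 → FAULT (evict 5), frames=[4,2,7]
Step 9: ref 3 → FAULT (evict 7), frames=[4,2,3]
Total faults: 8

Answer: 8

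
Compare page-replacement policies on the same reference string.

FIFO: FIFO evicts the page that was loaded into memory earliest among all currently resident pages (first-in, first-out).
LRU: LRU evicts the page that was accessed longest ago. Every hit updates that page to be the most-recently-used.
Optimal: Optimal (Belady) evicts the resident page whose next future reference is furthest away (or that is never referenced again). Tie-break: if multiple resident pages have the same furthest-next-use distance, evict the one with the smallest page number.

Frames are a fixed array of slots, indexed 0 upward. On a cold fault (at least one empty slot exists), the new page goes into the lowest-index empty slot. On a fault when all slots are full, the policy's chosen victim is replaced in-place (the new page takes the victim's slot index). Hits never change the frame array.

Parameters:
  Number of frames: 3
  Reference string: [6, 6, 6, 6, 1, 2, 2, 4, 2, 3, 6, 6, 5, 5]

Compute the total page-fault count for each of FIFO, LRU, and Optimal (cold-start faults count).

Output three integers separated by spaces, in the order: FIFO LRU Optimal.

--- FIFO ---
  step 0: ref 6 -> FAULT, frames=[6,-,-] (faults so far: 1)
  step 1: ref 6 -> HIT, frames=[6,-,-] (faults so far: 1)
  step 2: ref 6 -> HIT, frames=[6,-,-] (faults so far: 1)
  step 3: ref 6 -> HIT, frames=[6,-,-] (faults so far: 1)
  step 4: ref 1 -> FAULT, frames=[6,1,-] (faults so far: 2)
  step 5: ref 2 -> FAULT, frames=[6,1,2] (faults so far: 3)
  step 6: ref 2 -> HIT, frames=[6,1,2] (faults so far: 3)
  step 7: ref 4 -> FAULT, evict 6, frames=[4,1,2] (faults so far: 4)
  step 8: ref 2 -> HIT, frames=[4,1,2] (faults so far: 4)
  step 9: ref 3 -> FAULT, evict 1, frames=[4,3,2] (faults so far: 5)
  step 10: ref 6 -> FAULT, evict 2, frames=[4,3,6] (faults so far: 6)
  step 11: ref 6 -> HIT, frames=[4,3,6] (faults so far: 6)
  step 12: ref 5 -> FAULT, evict 4, frames=[5,3,6] (faults so far: 7)
  step 13: ref 5 -> HIT, frames=[5,3,6] (faults so far: 7)
  FIFO total faults: 7
--- LRU ---
  step 0: ref 6 -> FAULT, frames=[6,-,-] (faults so far: 1)
  step 1: ref 6 -> HIT, frames=[6,-,-] (faults so far: 1)
  step 2: ref 6 -> HIT, frames=[6,-,-] (faults so far: 1)
  step 3: ref 6 -> HIT, frames=[6,-,-] (faults so far: 1)
  step 4: ref 1 -> FAULT, frames=[6,1,-] (faults so far: 2)
  step 5: ref 2 -> FAULT, frames=[6,1,2] (faults so far: 3)
  step 6: ref 2 -> HIT, frames=[6,1,2] (faults so far: 3)
  step 7: ref 4 -> FAULT, evict 6, frames=[4,1,2] (faults so far: 4)
  step 8: ref 2 -> HIT, frames=[4,1,2] (faults so far: 4)
  step 9: ref 3 -> FAULT, evict 1, frames=[4,3,2] (faults so far: 5)
  step 10: ref 6 -> FAULT, evict 4, frames=[6,3,2] (faults so far: 6)
  step 11: ref 6 -> HIT, frames=[6,3,2] (faults so far: 6)
  step 12: ref 5 -> FAULT, evict 2, frames=[6,3,5] (faults so far: 7)
  step 13: ref 5 -> HIT, frames=[6,3,5] (faults so far: 7)
  LRU total faults: 7
--- Optimal ---
  step 0: ref 6 -> FAULT, frames=[6,-,-] (faults so far: 1)
  step 1: ref 6 -> HIT, frames=[6,-,-] (faults so far: 1)
  step 2: ref 6 -> HIT, frames=[6,-,-] (faults so far: 1)
  step 3: ref 6 -> HIT, frames=[6,-,-] (faults so far: 1)
  step 4: ref 1 -> FAULT, frames=[6,1,-] (faults so far: 2)
  step 5: ref 2 -> FAULT, frames=[6,1,2] (faults so far: 3)
  step 6: ref 2 -> HIT, frames=[6,1,2] (faults so far: 3)
  step 7: ref 4 -> FAULT, evict 1, frames=[6,4,2] (faults so far: 4)
  step 8: ref 2 -> HIT, frames=[6,4,2] (faults so far: 4)
  step 9: ref 3 -> FAULT, evict 2, frames=[6,4,3] (faults so far: 5)
  step 10: ref 6 -> HIT, frames=[6,4,3] (faults so far: 5)
  step 11: ref 6 -> HIT, frames=[6,4,3] (faults so far: 5)
  step 12: ref 5 -> FAULT, evict 3, frames=[6,4,5] (faults so far: 6)
  step 13: ref 5 -> HIT, frames=[6,4,5] (faults so far: 6)
  Optimal total faults: 6

Answer: 7 7 6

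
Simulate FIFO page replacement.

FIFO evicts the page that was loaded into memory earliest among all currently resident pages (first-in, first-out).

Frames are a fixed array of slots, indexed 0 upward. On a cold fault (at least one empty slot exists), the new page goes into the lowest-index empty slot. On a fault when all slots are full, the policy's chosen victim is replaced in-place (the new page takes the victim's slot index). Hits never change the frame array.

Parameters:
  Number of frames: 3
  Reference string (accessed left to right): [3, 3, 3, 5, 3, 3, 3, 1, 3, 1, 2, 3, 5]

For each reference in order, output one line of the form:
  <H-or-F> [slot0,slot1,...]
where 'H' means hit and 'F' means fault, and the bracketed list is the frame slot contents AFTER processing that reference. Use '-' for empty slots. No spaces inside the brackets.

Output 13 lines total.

F [3,-,-]
H [3,-,-]
H [3,-,-]
F [3,5,-]
H [3,5,-]
H [3,5,-]
H [3,5,-]
F [3,5,1]
H [3,5,1]
H [3,5,1]
F [2,5,1]
F [2,3,1]
F [2,3,5]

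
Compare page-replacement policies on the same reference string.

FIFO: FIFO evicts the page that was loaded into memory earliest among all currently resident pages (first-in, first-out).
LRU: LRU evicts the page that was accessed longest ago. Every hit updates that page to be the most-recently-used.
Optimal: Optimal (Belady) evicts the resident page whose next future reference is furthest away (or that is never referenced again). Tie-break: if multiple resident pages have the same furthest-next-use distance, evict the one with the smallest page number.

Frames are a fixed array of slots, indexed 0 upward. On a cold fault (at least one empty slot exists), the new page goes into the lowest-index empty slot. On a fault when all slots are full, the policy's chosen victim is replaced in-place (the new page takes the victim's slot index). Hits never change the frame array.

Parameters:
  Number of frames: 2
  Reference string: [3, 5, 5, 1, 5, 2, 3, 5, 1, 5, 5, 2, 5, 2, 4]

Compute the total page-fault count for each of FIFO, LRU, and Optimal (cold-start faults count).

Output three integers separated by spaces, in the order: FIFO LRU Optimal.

Answer: 10 9 8

Derivation:
--- FIFO ---
  step 0: ref 3 -> FAULT, frames=[3,-] (faults so far: 1)
  step 1: ref 5 -> FAULT, frames=[3,5] (faults so far: 2)
  step 2: ref 5 -> HIT, frames=[3,5] (faults so far: 2)
  step 3: ref 1 -> FAULT, evict 3, frames=[1,5] (faults so far: 3)
  step 4: ref 5 -> HIT, frames=[1,5] (faults so far: 3)
  step 5: ref 2 -> FAULT, evict 5, frames=[1,2] (faults so far: 4)
  step 6: ref 3 -> FAULT, evict 1, frames=[3,2] (faults so far: 5)
  step 7: ref 5 -> FAULT, evict 2, frames=[3,5] (faults so far: 6)
  step 8: ref 1 -> FAULT, evict 3, frames=[1,5] (faults so far: 7)
  step 9: ref 5 -> HIT, frames=[1,5] (faults so far: 7)
  step 10: ref 5 -> HIT, frames=[1,5] (faults so far: 7)
  step 11: ref 2 -> FAULT, evict 5, frames=[1,2] (faults so far: 8)
  step 12: ref 5 -> FAULT, evict 1, frames=[5,2] (faults so far: 9)
  step 13: ref 2 -> HIT, frames=[5,2] (faults so far: 9)
  step 14: ref 4 -> FAULT, evict 2, frames=[5,4] (faults so far: 10)
  FIFO total faults: 10
--- LRU ---
  step 0: ref 3 -> FAULT, frames=[3,-] (faults so far: 1)
  step 1: ref 5 -> FAULT, frames=[3,5] (faults so far: 2)
  step 2: ref 5 -> HIT, frames=[3,5] (faults so far: 2)
  step 3: ref 1 -> FAULT, evict 3, frames=[1,5] (faults so far: 3)
  step 4: ref 5 -> HIT, frames=[1,5] (faults so far: 3)
  step 5: ref 2 -> FAULT, evict 1, frames=[2,5] (faults so far: 4)
  step 6: ref 3 -> FAULT, evict 5, frames=[2,3] (faults so far: 5)
  step 7: ref 5 -> FAULT, evict 2, frames=[5,3] (faults so far: 6)
  step 8: ref 1 -> FAULT, evict 3, frames=[5,1] (faults so far: 7)
  step 9: ref 5 -> HIT, frames=[5,1] (faults so far: 7)
  step 10: ref 5 -> HIT, frames=[5,1] (faults so far: 7)
  step 11: ref 2 -> FAULT, evict 1, frames=[5,2] (faults so far: 8)
  step 12: ref 5 -> HIT, frames=[5,2] (faults so far: 8)
  step 13: ref 2 -> HIT, frames=[5,2] (faults so far: 8)
  step 14: ref 4 -> FAULT, evict 5, frames=[4,2] (faults so far: 9)
  LRU total faults: 9
--- Optimal ---
  step 0: ref 3 -> FAULT, frames=[3,-] (faults so far: 1)
  step 1: ref 5 -> FAULT, frames=[3,5] (faults so far: 2)
  step 2: ref 5 -> HIT, frames=[3,5] (faults so far: 2)
  step 3: ref 1 -> FAULT, evict 3, frames=[1,5] (faults so far: 3)
  step 4: ref 5 -> HIT, frames=[1,5] (faults so far: 3)
  step 5: ref 2 -> FAULT, evict 1, frames=[2,5] (faults so far: 4)
  step 6: ref 3 -> FAULT, evict 2, frames=[3,5] (faults so far: 5)
  step 7: ref 5 -> HIT, frames=[3,5] (faults so far: 5)
  step 8: ref 1 -> FAULT, evict 3, frames=[1,5] (faults so far: 6)
  step 9: ref 5 -> HIT, frames=[1,5] (faults so far: 6)
  step 10: ref 5 -> HIT, frames=[1,5] (faults so far: 6)
  step 11: ref 2 -> FAULT, evict 1, frames=[2,5] (faults so far: 7)
  step 12: ref 5 -> HIT, frames=[2,5] (faults so far: 7)
  step 13: ref 2 -> HIT, frames=[2,5] (faults so far: 7)
  step 14: ref 4 -> FAULT, evict 2, frames=[4,5] (faults so far: 8)
  Optimal total faults: 8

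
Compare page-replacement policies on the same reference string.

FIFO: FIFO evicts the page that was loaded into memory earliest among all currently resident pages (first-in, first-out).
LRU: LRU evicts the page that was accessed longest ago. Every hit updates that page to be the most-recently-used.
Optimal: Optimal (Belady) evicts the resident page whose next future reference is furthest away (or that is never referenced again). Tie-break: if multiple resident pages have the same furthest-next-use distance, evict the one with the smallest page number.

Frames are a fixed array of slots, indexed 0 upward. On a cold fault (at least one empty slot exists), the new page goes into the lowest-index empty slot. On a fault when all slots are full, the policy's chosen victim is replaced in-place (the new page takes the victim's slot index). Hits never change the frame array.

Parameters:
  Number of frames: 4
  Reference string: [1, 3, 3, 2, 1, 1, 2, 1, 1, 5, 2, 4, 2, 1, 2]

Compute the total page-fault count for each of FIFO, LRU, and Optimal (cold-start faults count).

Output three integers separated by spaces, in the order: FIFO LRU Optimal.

Answer: 6 5 5

Derivation:
--- FIFO ---
  step 0: ref 1 -> FAULT, frames=[1,-,-,-] (faults so far: 1)
  step 1: ref 3 -> FAULT, frames=[1,3,-,-] (faults so far: 2)
  step 2: ref 3 -> HIT, frames=[1,3,-,-] (faults so far: 2)
  step 3: ref 2 -> FAULT, frames=[1,3,2,-] (faults so far: 3)
  step 4: ref 1 -> HIT, frames=[1,3,2,-] (faults so far: 3)
  step 5: ref 1 -> HIT, frames=[1,3,2,-] (faults so far: 3)
  step 6: ref 2 -> HIT, frames=[1,3,2,-] (faults so far: 3)
  step 7: ref 1 -> HIT, frames=[1,3,2,-] (faults so far: 3)
  step 8: ref 1 -> HIT, frames=[1,3,2,-] (faults so far: 3)
  step 9: ref 5 -> FAULT, frames=[1,3,2,5] (faults so far: 4)
  step 10: ref 2 -> HIT, frames=[1,3,2,5] (faults so far: 4)
  step 11: ref 4 -> FAULT, evict 1, frames=[4,3,2,5] (faults so far: 5)
  step 12: ref 2 -> HIT, frames=[4,3,2,5] (faults so far: 5)
  step 13: ref 1 -> FAULT, evict 3, frames=[4,1,2,5] (faults so far: 6)
  step 14: ref 2 -> HIT, frames=[4,1,2,5] (faults so far: 6)
  FIFO total faults: 6
--- LRU ---
  step 0: ref 1 -> FAULT, frames=[1,-,-,-] (faults so far: 1)
  step 1: ref 3 -> FAULT, frames=[1,3,-,-] (faults so far: 2)
  step 2: ref 3 -> HIT, frames=[1,3,-,-] (faults so far: 2)
  step 3: ref 2 -> FAULT, frames=[1,3,2,-] (faults so far: 3)
  step 4: ref 1 -> HIT, frames=[1,3,2,-] (faults so far: 3)
  step 5: ref 1 -> HIT, frames=[1,3,2,-] (faults so far: 3)
  step 6: ref 2 -> HIT, frames=[1,3,2,-] (faults so far: 3)
  step 7: ref 1 -> HIT, frames=[1,3,2,-] (faults so far: 3)
  step 8: ref 1 -> HIT, frames=[1,3,2,-] (faults so far: 3)
  step 9: ref 5 -> FAULT, frames=[1,3,2,5] (faults so far: 4)
  step 10: ref 2 -> HIT, frames=[1,3,2,5] (faults so far: 4)
  step 11: ref 4 -> FAULT, evict 3, frames=[1,4,2,5] (faults so far: 5)
  step 12: ref 2 -> HIT, frames=[1,4,2,5] (faults so far: 5)
  step 13: ref 1 -> HIT, frames=[1,4,2,5] (faults so far: 5)
  step 14: ref 2 -> HIT, frames=[1,4,2,5] (faults so far: 5)
  LRU total faults: 5
--- Optimal ---
  step 0: ref 1 -> FAULT, frames=[1,-,-,-] (faults so far: 1)
  step 1: ref 3 -> FAULT, frames=[1,3,-,-] (faults so far: 2)
  step 2: ref 3 -> HIT, frames=[1,3,-,-] (faults so far: 2)
  step 3: ref 2 -> FAULT, frames=[1,3,2,-] (faults so far: 3)
  step 4: ref 1 -> HIT, frames=[1,3,2,-] (faults so far: 3)
  step 5: ref 1 -> HIT, frames=[1,3,2,-] (faults so far: 3)
  step 6: ref 2 -> HIT, frames=[1,3,2,-] (faults so far: 3)
  step 7: ref 1 -> HIT, frames=[1,3,2,-] (faults so far: 3)
  step 8: ref 1 -> HIT, frames=[1,3,2,-] (faults so far: 3)
  step 9: ref 5 -> FAULT, frames=[1,3,2,5] (faults so far: 4)
  step 10: ref 2 -> HIT, frames=[1,3,2,5] (faults so far: 4)
  step 11: ref 4 -> FAULT, evict 3, frames=[1,4,2,5] (faults so far: 5)
  step 12: ref 2 -> HIT, frames=[1,4,2,5] (faults so far: 5)
  step 13: ref 1 -> HIT, frames=[1,4,2,5] (faults so far: 5)
  step 14: ref 2 -> HIT, frames=[1,4,2,5] (faults so far: 5)
  Optimal total faults: 5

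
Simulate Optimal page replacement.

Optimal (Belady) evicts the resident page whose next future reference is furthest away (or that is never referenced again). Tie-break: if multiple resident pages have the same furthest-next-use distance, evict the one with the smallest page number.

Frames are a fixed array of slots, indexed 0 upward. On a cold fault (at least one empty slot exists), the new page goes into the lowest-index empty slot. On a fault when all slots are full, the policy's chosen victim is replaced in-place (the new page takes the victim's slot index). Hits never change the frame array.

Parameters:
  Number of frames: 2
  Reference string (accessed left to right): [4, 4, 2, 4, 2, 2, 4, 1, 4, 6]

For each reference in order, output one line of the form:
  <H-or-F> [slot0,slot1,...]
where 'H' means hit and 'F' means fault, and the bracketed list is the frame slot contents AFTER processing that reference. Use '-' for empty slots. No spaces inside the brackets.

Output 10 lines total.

F [4,-]
H [4,-]
F [4,2]
H [4,2]
H [4,2]
H [4,2]
H [4,2]
F [4,1]
H [4,1]
F [4,6]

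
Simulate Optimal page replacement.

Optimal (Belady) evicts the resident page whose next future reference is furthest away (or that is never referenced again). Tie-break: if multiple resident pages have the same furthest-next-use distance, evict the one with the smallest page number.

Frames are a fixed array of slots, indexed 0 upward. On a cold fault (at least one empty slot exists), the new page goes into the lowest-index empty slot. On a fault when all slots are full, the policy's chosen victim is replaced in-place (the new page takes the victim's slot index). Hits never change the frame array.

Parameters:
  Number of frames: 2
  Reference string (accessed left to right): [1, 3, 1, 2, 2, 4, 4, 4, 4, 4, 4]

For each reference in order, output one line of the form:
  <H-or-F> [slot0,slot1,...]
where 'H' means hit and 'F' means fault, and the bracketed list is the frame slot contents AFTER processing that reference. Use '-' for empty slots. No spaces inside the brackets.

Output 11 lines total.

F [1,-]
F [1,3]
H [1,3]
F [2,3]
H [2,3]
F [4,3]
H [4,3]
H [4,3]
H [4,3]
H [4,3]
H [4,3]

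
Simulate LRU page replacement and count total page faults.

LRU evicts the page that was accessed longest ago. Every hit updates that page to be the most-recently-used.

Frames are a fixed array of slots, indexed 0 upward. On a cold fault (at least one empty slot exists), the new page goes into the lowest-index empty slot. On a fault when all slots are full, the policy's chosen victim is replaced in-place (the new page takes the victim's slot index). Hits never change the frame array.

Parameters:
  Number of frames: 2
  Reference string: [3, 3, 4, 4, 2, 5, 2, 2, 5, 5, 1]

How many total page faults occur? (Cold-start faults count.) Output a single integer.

Step 0: ref 3 → FAULT, frames=[3,-]
Step 1: ref 3 → HIT, frames=[3,-]
Step 2: ref 4 → FAULT, frames=[3,4]
Step 3: ref 4 → HIT, frames=[3,4]
Step 4: ref 2 → FAULT (evict 3), frames=[2,4]
Step 5: ref 5 → FAULT (evict 4), frames=[2,5]
Step 6: ref 2 → HIT, frames=[2,5]
Step 7: ref 2 → HIT, frames=[2,5]
Step 8: ref 5 → HIT, frames=[2,5]
Step 9: ref 5 → HIT, frames=[2,5]
Step 10: ref 1 → FAULT (evict 2), frames=[1,5]
Total faults: 5

Answer: 5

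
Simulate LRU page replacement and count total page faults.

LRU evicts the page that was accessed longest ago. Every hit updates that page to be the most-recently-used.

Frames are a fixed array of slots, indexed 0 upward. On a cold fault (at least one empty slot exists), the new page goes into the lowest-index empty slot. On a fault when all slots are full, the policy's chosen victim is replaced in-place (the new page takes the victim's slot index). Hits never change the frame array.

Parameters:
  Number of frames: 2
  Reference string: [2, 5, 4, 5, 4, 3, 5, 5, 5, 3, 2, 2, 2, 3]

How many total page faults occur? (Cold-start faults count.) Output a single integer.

Answer: 6

Derivation:
Step 0: ref 2 → FAULT, frames=[2,-]
Step 1: ref 5 → FAULT, frames=[2,5]
Step 2: ref 4 → FAULT (evict 2), frames=[4,5]
Step 3: ref 5 → HIT, frames=[4,5]
Step 4: ref 4 → HIT, frames=[4,5]
Step 5: ref 3 → FAULT (evict 5), frames=[4,3]
Step 6: ref 5 → FAULT (evict 4), frames=[5,3]
Step 7: ref 5 → HIT, frames=[5,3]
Step 8: ref 5 → HIT, frames=[5,3]
Step 9: ref 3 → HIT, frames=[5,3]
Step 10: ref 2 → FAULT (evict 5), frames=[2,3]
Step 11: ref 2 → HIT, frames=[2,3]
Step 12: ref 2 → HIT, frames=[2,3]
Step 13: ref 3 → HIT, frames=[2,3]
Total faults: 6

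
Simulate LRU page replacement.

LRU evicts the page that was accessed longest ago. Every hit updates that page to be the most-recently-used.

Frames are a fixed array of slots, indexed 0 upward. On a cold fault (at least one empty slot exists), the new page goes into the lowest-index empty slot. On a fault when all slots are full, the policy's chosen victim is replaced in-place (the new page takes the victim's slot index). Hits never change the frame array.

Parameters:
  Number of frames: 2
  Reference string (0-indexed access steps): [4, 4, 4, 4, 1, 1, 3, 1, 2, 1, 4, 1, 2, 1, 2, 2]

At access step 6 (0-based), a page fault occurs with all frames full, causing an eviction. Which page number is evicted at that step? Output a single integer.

Answer: 4

Derivation:
Step 0: ref 4 -> FAULT, frames=[4,-]
Step 1: ref 4 -> HIT, frames=[4,-]
Step 2: ref 4 -> HIT, frames=[4,-]
Step 3: ref 4 -> HIT, frames=[4,-]
Step 4: ref 1 -> FAULT, frames=[4,1]
Step 5: ref 1 -> HIT, frames=[4,1]
Step 6: ref 3 -> FAULT, evict 4, frames=[3,1]
At step 6: evicted page 4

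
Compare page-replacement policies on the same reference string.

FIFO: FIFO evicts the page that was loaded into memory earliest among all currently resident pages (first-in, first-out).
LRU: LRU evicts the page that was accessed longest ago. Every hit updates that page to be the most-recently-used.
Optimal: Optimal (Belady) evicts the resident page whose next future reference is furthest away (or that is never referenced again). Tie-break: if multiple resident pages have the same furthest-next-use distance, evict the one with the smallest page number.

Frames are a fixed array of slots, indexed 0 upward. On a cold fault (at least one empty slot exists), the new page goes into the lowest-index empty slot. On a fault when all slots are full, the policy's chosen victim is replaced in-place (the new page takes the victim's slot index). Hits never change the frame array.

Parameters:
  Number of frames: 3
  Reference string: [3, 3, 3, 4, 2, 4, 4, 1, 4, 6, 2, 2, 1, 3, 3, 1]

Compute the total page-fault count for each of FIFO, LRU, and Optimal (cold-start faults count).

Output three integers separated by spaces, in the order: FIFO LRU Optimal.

--- FIFO ---
  step 0: ref 3 -> FAULT, frames=[3,-,-] (faults so far: 1)
  step 1: ref 3 -> HIT, frames=[3,-,-] (faults so far: 1)
  step 2: ref 3 -> HIT, frames=[3,-,-] (faults so far: 1)
  step 3: ref 4 -> FAULT, frames=[3,4,-] (faults so far: 2)
  step 4: ref 2 -> FAULT, frames=[3,4,2] (faults so far: 3)
  step 5: ref 4 -> HIT, frames=[3,4,2] (faults so far: 3)
  step 6: ref 4 -> HIT, frames=[3,4,2] (faults so far: 3)
  step 7: ref 1 -> FAULT, evict 3, frames=[1,4,2] (faults so far: 4)
  step 8: ref 4 -> HIT, frames=[1,4,2] (faults so far: 4)
  step 9: ref 6 -> FAULT, evict 4, frames=[1,6,2] (faults so far: 5)
  step 10: ref 2 -> HIT, frames=[1,6,2] (faults so far: 5)
  step 11: ref 2 -> HIT, frames=[1,6,2] (faults so far: 5)
  step 12: ref 1 -> HIT, frames=[1,6,2] (faults so far: 5)
  step 13: ref 3 -> FAULT, evict 2, frames=[1,6,3] (faults so far: 6)
  step 14: ref 3 -> HIT, frames=[1,6,3] (faults so far: 6)
  step 15: ref 1 -> HIT, frames=[1,6,3] (faults so far: 6)
  FIFO total faults: 6
--- LRU ---
  step 0: ref 3 -> FAULT, frames=[3,-,-] (faults so far: 1)
  step 1: ref 3 -> HIT, frames=[3,-,-] (faults so far: 1)
  step 2: ref 3 -> HIT, frames=[3,-,-] (faults so far: 1)
  step 3: ref 4 -> FAULT, frames=[3,4,-] (faults so far: 2)
  step 4: ref 2 -> FAULT, frames=[3,4,2] (faults so far: 3)
  step 5: ref 4 -> HIT, frames=[3,4,2] (faults so far: 3)
  step 6: ref 4 -> HIT, frames=[3,4,2] (faults so far: 3)
  step 7: ref 1 -> FAULT, evict 3, frames=[1,4,2] (faults so far: 4)
  step 8: ref 4 -> HIT, frames=[1,4,2] (faults so far: 4)
  step 9: ref 6 -> FAULT, evict 2, frames=[1,4,6] (faults so far: 5)
  step 10: ref 2 -> FAULT, evict 1, frames=[2,4,6] (faults so far: 6)
  step 11: ref 2 -> HIT, frames=[2,4,6] (faults so far: 6)
  step 12: ref 1 -> FAULT, evict 4, frames=[2,1,6] (faults so far: 7)
  step 13: ref 3 -> FAULT, evict 6, frames=[2,1,3] (faults so far: 8)
  step 14: ref 3 -> HIT, frames=[2,1,3] (faults so far: 8)
  step 15: ref 1 -> HIT, frames=[2,1,3] (faults so far: 8)
  LRU total faults: 8
--- Optimal ---
  step 0: ref 3 -> FAULT, frames=[3,-,-] (faults so far: 1)
  step 1: ref 3 -> HIT, frames=[3,-,-] (faults so far: 1)
  step 2: ref 3 -> HIT, frames=[3,-,-] (faults so far: 1)
  step 3: ref 4 -> FAULT, frames=[3,4,-] (faults so far: 2)
  step 4: ref 2 -> FAULT, frames=[3,4,2] (faults so far: 3)
  step 5: ref 4 -> HIT, frames=[3,4,2] (faults so far: 3)
  step 6: ref 4 -> HIT, frames=[3,4,2] (faults so far: 3)
  step 7: ref 1 -> FAULT, evict 3, frames=[1,4,2] (faults so far: 4)
  step 8: ref 4 -> HIT, frames=[1,4,2] (faults so far: 4)
  step 9: ref 6 -> FAULT, evict 4, frames=[1,6,2] (faults so far: 5)
  step 10: ref 2 -> HIT, frames=[1,6,2] (faults so far: 5)
  step 11: ref 2 -> HIT, frames=[1,6,2] (faults so far: 5)
  step 12: ref 1 -> HIT, frames=[1,6,2] (faults so far: 5)
  step 13: ref 3 -> FAULT, evict 2, frames=[1,6,3] (faults so far: 6)
  step 14: ref 3 -> HIT, frames=[1,6,3] (faults so far: 6)
  step 15: ref 1 -> HIT, frames=[1,6,3] (faults so far: 6)
  Optimal total faults: 6

Answer: 6 8 6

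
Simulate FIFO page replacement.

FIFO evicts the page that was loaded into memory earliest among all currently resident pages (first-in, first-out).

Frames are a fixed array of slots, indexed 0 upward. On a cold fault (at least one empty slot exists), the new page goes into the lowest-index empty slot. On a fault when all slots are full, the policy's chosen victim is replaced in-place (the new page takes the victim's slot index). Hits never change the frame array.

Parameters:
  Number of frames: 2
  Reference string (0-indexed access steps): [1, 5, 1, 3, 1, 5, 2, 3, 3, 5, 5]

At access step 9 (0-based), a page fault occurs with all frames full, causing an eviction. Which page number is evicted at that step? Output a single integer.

Step 0: ref 1 -> FAULT, frames=[1,-]
Step 1: ref 5 -> FAULT, frames=[1,5]
Step 2: ref 1 -> HIT, frames=[1,5]
Step 3: ref 3 -> FAULT, evict 1, frames=[3,5]
Step 4: ref 1 -> FAULT, evict 5, frames=[3,1]
Step 5: ref 5 -> FAULT, evict 3, frames=[5,1]
Step 6: ref 2 -> FAULT, evict 1, frames=[5,2]
Step 7: ref 3 -> FAULT, evict 5, frames=[3,2]
Step 8: ref 3 -> HIT, frames=[3,2]
Step 9: ref 5 -> FAULT, evict 2, frames=[3,5]
At step 9: evicted page 2

Answer: 2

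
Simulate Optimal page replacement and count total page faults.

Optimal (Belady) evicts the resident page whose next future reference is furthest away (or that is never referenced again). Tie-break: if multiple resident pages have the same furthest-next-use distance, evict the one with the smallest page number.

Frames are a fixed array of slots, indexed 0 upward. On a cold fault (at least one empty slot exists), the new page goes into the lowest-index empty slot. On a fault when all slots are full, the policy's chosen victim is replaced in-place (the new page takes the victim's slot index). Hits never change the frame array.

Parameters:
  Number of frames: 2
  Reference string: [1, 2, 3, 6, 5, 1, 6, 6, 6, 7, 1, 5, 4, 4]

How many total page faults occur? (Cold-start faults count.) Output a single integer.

Answer: 9

Derivation:
Step 0: ref 1 → FAULT, frames=[1,-]
Step 1: ref 2 → FAULT, frames=[1,2]
Step 2: ref 3 → FAULT (evict 2), frames=[1,3]
Step 3: ref 6 → FAULT (evict 3), frames=[1,6]
Step 4: ref 5 → FAULT (evict 6), frames=[1,5]
Step 5: ref 1 → HIT, frames=[1,5]
Step 6: ref 6 → FAULT (evict 5), frames=[1,6]
Step 7: ref 6 → HIT, frames=[1,6]
Step 8: ref 6 → HIT, frames=[1,6]
Step 9: ref 7 → FAULT (evict 6), frames=[1,7]
Step 10: ref 1 → HIT, frames=[1,7]
Step 11: ref 5 → FAULT (evict 1), frames=[5,7]
Step 12: ref 4 → FAULT (evict 5), frames=[4,7]
Step 13: ref 4 → HIT, frames=[4,7]
Total faults: 9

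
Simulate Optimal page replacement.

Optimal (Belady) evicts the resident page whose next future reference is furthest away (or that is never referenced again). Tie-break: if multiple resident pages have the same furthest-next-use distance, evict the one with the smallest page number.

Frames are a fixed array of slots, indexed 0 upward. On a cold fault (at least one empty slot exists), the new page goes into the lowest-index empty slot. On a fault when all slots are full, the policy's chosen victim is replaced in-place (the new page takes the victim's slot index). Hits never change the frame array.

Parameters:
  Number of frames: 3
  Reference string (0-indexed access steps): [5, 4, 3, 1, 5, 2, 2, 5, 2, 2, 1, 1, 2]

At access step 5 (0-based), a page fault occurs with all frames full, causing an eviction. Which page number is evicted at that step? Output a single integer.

Step 0: ref 5 -> FAULT, frames=[5,-,-]
Step 1: ref 4 -> FAULT, frames=[5,4,-]
Step 2: ref 3 -> FAULT, frames=[5,4,3]
Step 3: ref 1 -> FAULT, evict 3, frames=[5,4,1]
Step 4: ref 5 -> HIT, frames=[5,4,1]
Step 5: ref 2 -> FAULT, evict 4, frames=[5,2,1]
At step 5: evicted page 4

Answer: 4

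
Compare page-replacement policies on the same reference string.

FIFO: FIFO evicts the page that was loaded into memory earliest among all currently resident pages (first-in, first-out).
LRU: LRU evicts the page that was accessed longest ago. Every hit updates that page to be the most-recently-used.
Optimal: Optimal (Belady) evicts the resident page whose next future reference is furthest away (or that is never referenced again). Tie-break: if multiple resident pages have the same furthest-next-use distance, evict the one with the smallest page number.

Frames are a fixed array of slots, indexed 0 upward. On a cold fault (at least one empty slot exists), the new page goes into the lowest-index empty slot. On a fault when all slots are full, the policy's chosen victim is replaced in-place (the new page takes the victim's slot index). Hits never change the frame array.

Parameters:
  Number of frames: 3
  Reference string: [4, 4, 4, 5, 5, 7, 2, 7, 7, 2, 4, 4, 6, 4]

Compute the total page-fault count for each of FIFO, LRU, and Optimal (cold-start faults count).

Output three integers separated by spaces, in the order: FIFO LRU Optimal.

Answer: 6 6 5

Derivation:
--- FIFO ---
  step 0: ref 4 -> FAULT, frames=[4,-,-] (faults so far: 1)
  step 1: ref 4 -> HIT, frames=[4,-,-] (faults so far: 1)
  step 2: ref 4 -> HIT, frames=[4,-,-] (faults so far: 1)
  step 3: ref 5 -> FAULT, frames=[4,5,-] (faults so far: 2)
  step 4: ref 5 -> HIT, frames=[4,5,-] (faults so far: 2)
  step 5: ref 7 -> FAULT, frames=[4,5,7] (faults so far: 3)
  step 6: ref 2 -> FAULT, evict 4, frames=[2,5,7] (faults so far: 4)
  step 7: ref 7 -> HIT, frames=[2,5,7] (faults so far: 4)
  step 8: ref 7 -> HIT, frames=[2,5,7] (faults so far: 4)
  step 9: ref 2 -> HIT, frames=[2,5,7] (faults so far: 4)
  step 10: ref 4 -> FAULT, evict 5, frames=[2,4,7] (faults so far: 5)
  step 11: ref 4 -> HIT, frames=[2,4,7] (faults so far: 5)
  step 12: ref 6 -> FAULT, evict 7, frames=[2,4,6] (faults so far: 6)
  step 13: ref 4 -> HIT, frames=[2,4,6] (faults so far: 6)
  FIFO total faults: 6
--- LRU ---
  step 0: ref 4 -> FAULT, frames=[4,-,-] (faults so far: 1)
  step 1: ref 4 -> HIT, frames=[4,-,-] (faults so far: 1)
  step 2: ref 4 -> HIT, frames=[4,-,-] (faults so far: 1)
  step 3: ref 5 -> FAULT, frames=[4,5,-] (faults so far: 2)
  step 4: ref 5 -> HIT, frames=[4,5,-] (faults so far: 2)
  step 5: ref 7 -> FAULT, frames=[4,5,7] (faults so far: 3)
  step 6: ref 2 -> FAULT, evict 4, frames=[2,5,7] (faults so far: 4)
  step 7: ref 7 -> HIT, frames=[2,5,7] (faults so far: 4)
  step 8: ref 7 -> HIT, frames=[2,5,7] (faults so far: 4)
  step 9: ref 2 -> HIT, frames=[2,5,7] (faults so far: 4)
  step 10: ref 4 -> FAULT, evict 5, frames=[2,4,7] (faults so far: 5)
  step 11: ref 4 -> HIT, frames=[2,4,7] (faults so far: 5)
  step 12: ref 6 -> FAULT, evict 7, frames=[2,4,6] (faults so far: 6)
  step 13: ref 4 -> HIT, frames=[2,4,6] (faults so far: 6)
  LRU total faults: 6
--- Optimal ---
  step 0: ref 4 -> FAULT, frames=[4,-,-] (faults so far: 1)
  step 1: ref 4 -> HIT, frames=[4,-,-] (faults so far: 1)
  step 2: ref 4 -> HIT, frames=[4,-,-] (faults so far: 1)
  step 3: ref 5 -> FAULT, frames=[4,5,-] (faults so far: 2)
  step 4: ref 5 -> HIT, frames=[4,5,-] (faults so far: 2)
  step 5: ref 7 -> FAULT, frames=[4,5,7] (faults so far: 3)
  step 6: ref 2 -> FAULT, evict 5, frames=[4,2,7] (faults so far: 4)
  step 7: ref 7 -> HIT, frames=[4,2,7] (faults so far: 4)
  step 8: ref 7 -> HIT, frames=[4,2,7] (faults so far: 4)
  step 9: ref 2 -> HIT, frames=[4,2,7] (faults so far: 4)
  step 10: ref 4 -> HIT, frames=[4,2,7] (faults so far: 4)
  step 11: ref 4 -> HIT, frames=[4,2,7] (faults so far: 4)
  step 12: ref 6 -> FAULT, evict 2, frames=[4,6,7] (faults so far: 5)
  step 13: ref 4 -> HIT, frames=[4,6,7] (faults so far: 5)
  Optimal total faults: 5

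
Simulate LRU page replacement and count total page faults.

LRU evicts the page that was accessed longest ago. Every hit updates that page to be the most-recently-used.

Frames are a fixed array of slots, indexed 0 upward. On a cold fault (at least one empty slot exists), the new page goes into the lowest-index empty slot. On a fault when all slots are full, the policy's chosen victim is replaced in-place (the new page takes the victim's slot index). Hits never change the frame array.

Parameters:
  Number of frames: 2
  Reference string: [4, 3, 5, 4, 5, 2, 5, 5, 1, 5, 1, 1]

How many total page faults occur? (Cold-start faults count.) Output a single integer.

Step 0: ref 4 → FAULT, frames=[4,-]
Step 1: ref 3 → FAULT, frames=[4,3]
Step 2: ref 5 → FAULT (evict 4), frames=[5,3]
Step 3: ref 4 → FAULT (evict 3), frames=[5,4]
Step 4: ref 5 → HIT, frames=[5,4]
Step 5: ref 2 → FAULT (evict 4), frames=[5,2]
Step 6: ref 5 → HIT, frames=[5,2]
Step 7: ref 5 → HIT, frames=[5,2]
Step 8: ref 1 → FAULT (evict 2), frames=[5,1]
Step 9: ref 5 → HIT, frames=[5,1]
Step 10: ref 1 → HIT, frames=[5,1]
Step 11: ref 1 → HIT, frames=[5,1]
Total faults: 6

Answer: 6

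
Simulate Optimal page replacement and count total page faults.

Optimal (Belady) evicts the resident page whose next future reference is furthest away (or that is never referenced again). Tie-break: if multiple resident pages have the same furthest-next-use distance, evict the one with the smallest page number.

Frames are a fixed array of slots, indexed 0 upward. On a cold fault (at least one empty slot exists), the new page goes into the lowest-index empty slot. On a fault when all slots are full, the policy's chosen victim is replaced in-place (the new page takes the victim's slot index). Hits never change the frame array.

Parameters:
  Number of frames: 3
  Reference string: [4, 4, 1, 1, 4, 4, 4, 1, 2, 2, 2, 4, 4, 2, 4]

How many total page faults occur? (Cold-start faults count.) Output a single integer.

Step 0: ref 4 → FAULT, frames=[4,-,-]
Step 1: ref 4 → HIT, frames=[4,-,-]
Step 2: ref 1 → FAULT, frames=[4,1,-]
Step 3: ref 1 → HIT, frames=[4,1,-]
Step 4: ref 4 → HIT, frames=[4,1,-]
Step 5: ref 4 → HIT, frames=[4,1,-]
Step 6: ref 4 → HIT, frames=[4,1,-]
Step 7: ref 1 → HIT, frames=[4,1,-]
Step 8: ref 2 → FAULT, frames=[4,1,2]
Step 9: ref 2 → HIT, frames=[4,1,2]
Step 10: ref 2 → HIT, frames=[4,1,2]
Step 11: ref 4 → HIT, frames=[4,1,2]
Step 12: ref 4 → HIT, frames=[4,1,2]
Step 13: ref 2 → HIT, frames=[4,1,2]
Step 14: ref 4 → HIT, frames=[4,1,2]
Total faults: 3

Answer: 3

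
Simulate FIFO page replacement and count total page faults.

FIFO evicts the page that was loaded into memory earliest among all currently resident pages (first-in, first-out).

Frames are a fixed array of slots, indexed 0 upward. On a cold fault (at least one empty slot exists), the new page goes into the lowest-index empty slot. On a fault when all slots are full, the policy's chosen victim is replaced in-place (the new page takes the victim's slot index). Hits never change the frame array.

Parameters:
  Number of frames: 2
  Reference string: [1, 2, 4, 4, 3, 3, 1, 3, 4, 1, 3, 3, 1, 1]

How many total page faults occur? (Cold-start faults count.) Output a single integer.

Answer: 8

Derivation:
Step 0: ref 1 → FAULT, frames=[1,-]
Step 1: ref 2 → FAULT, frames=[1,2]
Step 2: ref 4 → FAULT (evict 1), frames=[4,2]
Step 3: ref 4 → HIT, frames=[4,2]
Step 4: ref 3 → FAULT (evict 2), frames=[4,3]
Step 5: ref 3 → HIT, frames=[4,3]
Step 6: ref 1 → FAULT (evict 4), frames=[1,3]
Step 7: ref 3 → HIT, frames=[1,3]
Step 8: ref 4 → FAULT (evict 3), frames=[1,4]
Step 9: ref 1 → HIT, frames=[1,4]
Step 10: ref 3 → FAULT (evict 1), frames=[3,4]
Step 11: ref 3 → HIT, frames=[3,4]
Step 12: ref 1 → FAULT (evict 4), frames=[3,1]
Step 13: ref 1 → HIT, frames=[3,1]
Total faults: 8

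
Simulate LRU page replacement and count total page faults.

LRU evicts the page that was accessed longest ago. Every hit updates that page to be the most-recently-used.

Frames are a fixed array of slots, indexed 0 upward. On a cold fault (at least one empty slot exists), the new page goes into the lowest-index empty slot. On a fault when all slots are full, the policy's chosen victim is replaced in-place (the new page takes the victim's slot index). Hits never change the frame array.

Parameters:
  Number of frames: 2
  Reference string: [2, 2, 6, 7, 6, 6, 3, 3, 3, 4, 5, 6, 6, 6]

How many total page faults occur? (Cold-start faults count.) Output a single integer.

Step 0: ref 2 → FAULT, frames=[2,-]
Step 1: ref 2 → HIT, frames=[2,-]
Step 2: ref 6 → FAULT, frames=[2,6]
Step 3: ref 7 → FAULT (evict 2), frames=[7,6]
Step 4: ref 6 → HIT, frames=[7,6]
Step 5: ref 6 → HIT, frames=[7,6]
Step 6: ref 3 → FAULT (evict 7), frames=[3,6]
Step 7: ref 3 → HIT, frames=[3,6]
Step 8: ref 3 → HIT, frames=[3,6]
Step 9: ref 4 → FAULT (evict 6), frames=[3,4]
Step 10: ref 5 → FAULT (evict 3), frames=[5,4]
Step 11: ref 6 → FAULT (evict 4), frames=[5,6]
Step 12: ref 6 → HIT, frames=[5,6]
Step 13: ref 6 → HIT, frames=[5,6]
Total faults: 7

Answer: 7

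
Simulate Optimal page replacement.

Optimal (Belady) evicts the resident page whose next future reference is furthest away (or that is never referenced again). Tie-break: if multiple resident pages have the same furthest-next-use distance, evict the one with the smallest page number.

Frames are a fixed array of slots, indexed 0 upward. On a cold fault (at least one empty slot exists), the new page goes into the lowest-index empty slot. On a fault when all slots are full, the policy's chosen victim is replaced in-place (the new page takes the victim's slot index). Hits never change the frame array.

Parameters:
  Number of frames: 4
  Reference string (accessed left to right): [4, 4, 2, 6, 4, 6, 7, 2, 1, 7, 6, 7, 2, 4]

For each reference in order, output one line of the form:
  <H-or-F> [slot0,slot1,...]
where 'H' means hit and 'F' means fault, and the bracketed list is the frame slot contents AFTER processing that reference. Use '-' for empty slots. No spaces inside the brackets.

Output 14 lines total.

F [4,-,-,-]
H [4,-,-,-]
F [4,2,-,-]
F [4,2,6,-]
H [4,2,6,-]
H [4,2,6,-]
F [4,2,6,7]
H [4,2,6,7]
F [1,2,6,7]
H [1,2,6,7]
H [1,2,6,7]
H [1,2,6,7]
H [1,2,6,7]
F [4,2,6,7]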